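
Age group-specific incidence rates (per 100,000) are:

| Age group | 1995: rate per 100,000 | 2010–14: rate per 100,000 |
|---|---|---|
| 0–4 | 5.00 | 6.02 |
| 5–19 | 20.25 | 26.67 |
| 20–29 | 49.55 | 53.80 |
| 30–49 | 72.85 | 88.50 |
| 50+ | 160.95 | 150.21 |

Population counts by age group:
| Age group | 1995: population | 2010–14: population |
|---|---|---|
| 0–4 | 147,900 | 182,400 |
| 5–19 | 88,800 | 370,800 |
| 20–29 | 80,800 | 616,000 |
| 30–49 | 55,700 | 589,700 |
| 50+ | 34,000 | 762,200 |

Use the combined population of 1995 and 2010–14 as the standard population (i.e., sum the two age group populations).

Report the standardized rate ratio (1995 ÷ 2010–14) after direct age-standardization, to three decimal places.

Combined standard total = 2,928,300; weights = 0.1128, 0.1570, 0.2380, 0.2204, 0.2719.
1995: 0.1128×5.00 + 0.1570×20.25 + 0.2380×49.55 + 0.2204×72.85 + 0.2719×160.95 = 75.3511 per 100,000.
2010–14: 0.1128×6.02 + 0.1570×26.67 + 0.2380×53.80 + 0.2204×88.50 + 0.2719×150.21 = 78.0142 per 100,000.
Ratio = 75.3511 ÷ 78.0142 = 0.96586.

0.966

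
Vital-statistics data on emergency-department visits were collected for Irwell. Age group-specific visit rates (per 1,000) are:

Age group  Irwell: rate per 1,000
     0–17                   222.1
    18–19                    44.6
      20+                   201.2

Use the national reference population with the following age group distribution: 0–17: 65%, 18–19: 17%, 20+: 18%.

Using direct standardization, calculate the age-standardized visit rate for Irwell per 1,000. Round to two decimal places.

188.16

Standard weights: 0.65, 0.17, 0.18.
Standardized rate: 0.6500×222.1 + 0.1700×44.6 + 0.1800×201.2 = 188.1630 per 1,000.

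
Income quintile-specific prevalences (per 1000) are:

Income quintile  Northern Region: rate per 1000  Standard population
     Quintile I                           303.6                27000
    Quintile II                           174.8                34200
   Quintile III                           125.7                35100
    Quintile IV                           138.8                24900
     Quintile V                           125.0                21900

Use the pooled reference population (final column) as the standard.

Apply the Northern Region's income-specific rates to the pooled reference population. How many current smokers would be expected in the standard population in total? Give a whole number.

Expected current smokers = Σ (standard pop × income-specific rate ÷ 1000)
= 27000×303.6/1000 + 34200×174.8/1000 + 35100×125.7/1000 + 24900×138.8/1000 + 21900×125.0/1000
= 8197.20 + 5978.16 + 4412.07 + 3456.12 + 2737.50 = 24781.05.

24781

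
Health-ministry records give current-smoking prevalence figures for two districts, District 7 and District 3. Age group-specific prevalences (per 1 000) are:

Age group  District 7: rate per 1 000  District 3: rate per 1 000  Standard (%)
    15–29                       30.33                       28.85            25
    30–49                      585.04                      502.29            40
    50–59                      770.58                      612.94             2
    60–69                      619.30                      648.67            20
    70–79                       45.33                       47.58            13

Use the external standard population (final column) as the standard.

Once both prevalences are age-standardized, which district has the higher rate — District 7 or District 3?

Standard weights: 0.25, 0.40, 0.02, 0.20, 0.13.
District 7: 0.2500×30.33 + 0.4000×585.04 + 0.0200×770.58 + 0.2000×619.30 + 0.1300×45.33 = 386.7630 per 1 000.
District 3: 0.2500×28.85 + 0.4000×502.29 + 0.0200×612.94 + 0.2000×648.67 + 0.1300×47.58 = 356.3067 per 1 000.

District 7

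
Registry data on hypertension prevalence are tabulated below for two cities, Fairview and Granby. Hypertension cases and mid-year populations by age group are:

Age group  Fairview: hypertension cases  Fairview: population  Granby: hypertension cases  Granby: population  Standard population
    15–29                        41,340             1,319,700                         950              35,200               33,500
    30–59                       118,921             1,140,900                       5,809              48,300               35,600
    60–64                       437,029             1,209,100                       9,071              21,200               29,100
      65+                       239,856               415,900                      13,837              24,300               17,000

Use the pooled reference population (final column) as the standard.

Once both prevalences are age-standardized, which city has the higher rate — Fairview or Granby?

Granby

Age-specific rates per 1,000 for Fairview: 31.325, 104.234, 361.450, 576.716.
For Granby: 26.989, 120.269, 427.877, 569.424.
Standard total = 115,200; weights = 0.2908, 0.3090, 0.2526, 0.1476.
Fairview: 0.2908×31.325 + 0.3090×104.234 + 0.2526×361.450 + 0.1476×576.716 = 217.7300 per 1,000.
Granby: 0.2908×26.989 + 0.3090×120.269 + 0.2526×427.877 + 0.1476×569.424 = 237.1279 per 1,000.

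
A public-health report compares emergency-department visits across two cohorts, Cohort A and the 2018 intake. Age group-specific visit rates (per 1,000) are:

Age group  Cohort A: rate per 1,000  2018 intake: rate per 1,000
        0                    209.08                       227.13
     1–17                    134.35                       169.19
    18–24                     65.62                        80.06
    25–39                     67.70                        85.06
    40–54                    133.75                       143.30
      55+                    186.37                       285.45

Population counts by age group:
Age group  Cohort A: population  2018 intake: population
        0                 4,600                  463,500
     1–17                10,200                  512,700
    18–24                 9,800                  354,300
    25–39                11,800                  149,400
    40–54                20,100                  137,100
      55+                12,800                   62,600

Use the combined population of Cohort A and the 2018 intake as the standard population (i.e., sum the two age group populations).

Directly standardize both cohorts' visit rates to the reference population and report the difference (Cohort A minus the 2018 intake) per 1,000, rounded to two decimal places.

-24.98

Combined standard total = 1,748,900; weights = 0.2677, 0.2990, 0.2082, 0.0922, 0.0899, 0.0431.
Cohort A: 0.2677×209.08 + 0.2990×134.35 + 0.2082×65.62 + 0.0922×67.70 + 0.0899×133.75 + 0.0431×186.37 = 136.0885 per 1,000.
The 2018 intake: 0.2677×227.13 + 0.2990×169.19 + 0.2082×80.06 + 0.0922×85.06 + 0.0899×143.30 + 0.0431×285.45 = 161.0728 per 1,000.
Difference = 136.0885 − 161.0728 = -24.9843.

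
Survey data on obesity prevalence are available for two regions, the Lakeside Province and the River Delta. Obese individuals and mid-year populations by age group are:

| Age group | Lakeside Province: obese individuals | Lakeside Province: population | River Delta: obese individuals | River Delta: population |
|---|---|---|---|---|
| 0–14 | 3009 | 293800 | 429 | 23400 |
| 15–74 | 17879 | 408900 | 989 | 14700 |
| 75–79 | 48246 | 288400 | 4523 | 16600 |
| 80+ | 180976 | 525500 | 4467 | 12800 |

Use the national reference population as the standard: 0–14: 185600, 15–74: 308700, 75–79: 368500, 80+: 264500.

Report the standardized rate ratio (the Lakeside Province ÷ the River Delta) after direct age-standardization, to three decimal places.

Age-specific rates per 1000 for the Lakeside Province: 10.242, 43.725, 167.288, 344.388.
For the River Delta: 18.333, 67.279, 272.470, 348.984.
Standard total = 1127300; weights = 0.1646, 0.2738, 0.3269, 0.2346.
The Lakeside Province: 0.1646×10.242 + 0.2738×43.725 + 0.3269×167.288 + 0.2346×344.388 = 149.1485 per 1000.
The River Delta: 0.1646×18.333 + 0.2738×67.279 + 0.3269×272.470 + 0.2346×348.984 = 192.3917 per 1000.
Ratio = 149.1485 ÷ 192.3917 = 0.77523.

0.775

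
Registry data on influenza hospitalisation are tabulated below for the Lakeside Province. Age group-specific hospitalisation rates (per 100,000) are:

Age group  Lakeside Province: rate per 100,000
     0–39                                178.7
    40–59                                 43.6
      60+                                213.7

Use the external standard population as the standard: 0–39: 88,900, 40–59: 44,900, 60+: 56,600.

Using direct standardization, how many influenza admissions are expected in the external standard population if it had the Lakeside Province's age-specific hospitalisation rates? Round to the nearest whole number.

299

Expected influenza admissions = Σ (standard pop × age-specific rate ÷ 100,000)
= 88,900×178.7/100,000 + 44,900×43.6/100,000 + 56,600×213.7/100,000
= 158.86 + 19.58 + 120.95 = 299.39.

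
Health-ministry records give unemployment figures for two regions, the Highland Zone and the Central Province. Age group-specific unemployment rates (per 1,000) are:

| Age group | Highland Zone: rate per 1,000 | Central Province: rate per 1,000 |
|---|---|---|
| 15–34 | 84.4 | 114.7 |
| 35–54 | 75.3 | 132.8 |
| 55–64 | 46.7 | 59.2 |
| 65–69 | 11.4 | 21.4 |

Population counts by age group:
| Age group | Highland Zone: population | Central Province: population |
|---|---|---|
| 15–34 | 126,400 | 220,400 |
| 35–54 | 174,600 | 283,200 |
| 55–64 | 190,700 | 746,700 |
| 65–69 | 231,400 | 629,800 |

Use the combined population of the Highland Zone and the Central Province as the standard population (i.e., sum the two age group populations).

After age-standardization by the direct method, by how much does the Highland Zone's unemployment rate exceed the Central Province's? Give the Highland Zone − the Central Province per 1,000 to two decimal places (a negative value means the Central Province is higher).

Combined standard total = 2,603,200; weights = 0.1332, 0.1759, 0.3601, 0.3308.
The Highland Zone: 0.1332×84.4 + 0.1759×75.3 + 0.3601×46.7 + 0.3308×11.4 = 45.0740 per 1,000.
The Central Province: 0.1332×114.7 + 0.1759×132.8 + 0.3601×59.2 + 0.3308×21.4 = 67.0319 per 1,000.
Difference = 45.0740 − 67.0319 = -21.9580.

-21.96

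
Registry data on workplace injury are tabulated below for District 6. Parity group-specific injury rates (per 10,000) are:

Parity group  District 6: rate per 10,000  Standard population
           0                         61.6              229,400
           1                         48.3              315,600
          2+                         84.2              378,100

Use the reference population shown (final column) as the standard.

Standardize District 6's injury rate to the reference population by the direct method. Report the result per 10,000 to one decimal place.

66.3

Standard total = 923,100; weights = 0.2485, 0.3419, 0.4096.
Standardized rate: 0.2485×61.6 + 0.3419×48.3 + 0.4096×84.2 = 66.3098 per 10,000.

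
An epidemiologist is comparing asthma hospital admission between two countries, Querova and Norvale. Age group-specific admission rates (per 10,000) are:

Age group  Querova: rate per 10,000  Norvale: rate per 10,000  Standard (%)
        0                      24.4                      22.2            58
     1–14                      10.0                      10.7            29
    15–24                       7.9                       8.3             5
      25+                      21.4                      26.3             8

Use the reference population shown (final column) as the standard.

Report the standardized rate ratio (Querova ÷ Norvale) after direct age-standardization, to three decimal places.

Standard weights: 0.58, 0.29, 0.05, 0.08.
Querova: 0.5800×24.4 + 0.2900×10.0 + 0.0500×7.9 + 0.0800×21.4 = 19.1590 per 10,000.
Norvale: 0.5800×22.2 + 0.2900×10.7 + 0.0500×8.3 + 0.0800×26.3 = 18.4980 per 10,000.
Ratio = 19.1590 ÷ 18.4980 = 1.03573.

1.036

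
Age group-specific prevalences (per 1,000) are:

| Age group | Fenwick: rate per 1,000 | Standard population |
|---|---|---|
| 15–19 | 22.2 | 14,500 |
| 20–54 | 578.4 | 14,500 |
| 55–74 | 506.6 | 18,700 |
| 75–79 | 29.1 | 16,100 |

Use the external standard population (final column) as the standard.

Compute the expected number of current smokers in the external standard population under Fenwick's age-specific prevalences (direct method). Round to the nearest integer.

Expected current smokers = Σ (standard pop × age-specific rate ÷ 1,000)
= 14,500×22.2/1,000 + 14,500×578.4/1,000 + 18,700×506.6/1,000 + 16,100×29.1/1,000
= 321.90 + 8386.80 + 9473.42 + 468.51 = 18650.63.

18651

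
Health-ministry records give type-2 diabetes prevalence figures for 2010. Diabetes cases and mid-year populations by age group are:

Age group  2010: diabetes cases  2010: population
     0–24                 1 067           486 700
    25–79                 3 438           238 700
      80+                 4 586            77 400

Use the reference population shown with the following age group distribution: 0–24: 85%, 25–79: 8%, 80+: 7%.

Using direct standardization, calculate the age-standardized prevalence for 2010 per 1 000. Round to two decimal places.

Age-specific rates per 1 000 for 2010: 2.192, 14.403, 59.251.
Standard weights: 0.85, 0.08, 0.07.
Standardized rate: 0.8500×2.192 + 0.0800×14.403 + 0.0700×59.251 = 7.1633 per 1 000.

7.16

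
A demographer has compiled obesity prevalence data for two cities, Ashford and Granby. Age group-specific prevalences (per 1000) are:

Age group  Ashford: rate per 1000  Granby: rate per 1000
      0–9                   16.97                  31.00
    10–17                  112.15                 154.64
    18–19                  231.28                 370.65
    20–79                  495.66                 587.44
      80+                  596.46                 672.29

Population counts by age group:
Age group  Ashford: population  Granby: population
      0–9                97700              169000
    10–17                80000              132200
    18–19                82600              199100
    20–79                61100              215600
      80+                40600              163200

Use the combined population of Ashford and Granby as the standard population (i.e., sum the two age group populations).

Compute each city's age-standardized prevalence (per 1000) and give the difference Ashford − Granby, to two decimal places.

Combined standard total = 1241100; weights = 0.2149, 0.1710, 0.2270, 0.2229, 0.1642.
Ashford: 0.2149×16.97 + 0.1710×112.15 + 0.2270×231.28 + 0.2229×495.66 + 0.1642×596.46 = 283.7671 per 1000.
Granby: 0.2149×31.00 + 0.1710×154.64 + 0.2270×370.65 + 0.2229×587.44 + 0.1642×672.29 = 358.5946 per 1000.
Difference = 283.7671 − 358.5946 = -74.8275.

-74.83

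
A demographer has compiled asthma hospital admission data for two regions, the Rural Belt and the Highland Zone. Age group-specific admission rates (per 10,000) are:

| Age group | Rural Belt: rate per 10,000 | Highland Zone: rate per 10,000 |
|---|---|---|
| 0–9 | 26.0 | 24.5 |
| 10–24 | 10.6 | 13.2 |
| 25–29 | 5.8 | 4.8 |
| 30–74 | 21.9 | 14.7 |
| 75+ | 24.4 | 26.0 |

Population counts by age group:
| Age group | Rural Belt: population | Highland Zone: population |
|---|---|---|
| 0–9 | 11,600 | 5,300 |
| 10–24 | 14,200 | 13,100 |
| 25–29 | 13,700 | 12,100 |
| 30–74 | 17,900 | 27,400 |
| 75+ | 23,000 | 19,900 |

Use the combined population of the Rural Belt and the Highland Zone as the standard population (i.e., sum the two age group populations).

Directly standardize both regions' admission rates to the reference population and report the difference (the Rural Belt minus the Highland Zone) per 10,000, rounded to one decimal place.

Combined standard total = 158,200; weights = 0.1068, 0.1726, 0.1631, 0.2863, 0.2712.
The Rural Belt: 0.1068×26.0 + 0.1726×10.6 + 0.1631×5.8 + 0.2863×21.9 + 0.2712×24.4 = 18.4403 per 10,000.
The Highland Zone: 0.1068×24.5 + 0.1726×13.2 + 0.1631×4.8 + 0.2863×14.7 + 0.2712×26.0 = 16.9378 per 10,000.
Difference = 18.4403 − 16.9378 = 1.5025.

1.5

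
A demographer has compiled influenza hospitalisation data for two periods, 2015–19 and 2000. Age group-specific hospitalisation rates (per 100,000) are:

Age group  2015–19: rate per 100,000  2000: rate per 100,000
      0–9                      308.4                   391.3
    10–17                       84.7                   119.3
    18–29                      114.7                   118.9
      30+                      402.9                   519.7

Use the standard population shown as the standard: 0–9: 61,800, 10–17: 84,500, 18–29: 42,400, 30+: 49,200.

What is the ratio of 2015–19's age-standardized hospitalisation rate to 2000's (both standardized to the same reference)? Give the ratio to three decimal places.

0.785

Standard total = 237,900; weights = 0.2598, 0.3552, 0.1782, 0.2068.
2015–19: 0.2598×308.4 + 0.3552×84.7 + 0.1782×114.7 + 0.2068×402.9 = 213.9648 per 100,000.
2000: 0.2598×391.3 + 0.3552×119.3 + 0.1782×118.9 + 0.2068×519.7 = 272.6935 per 100,000.
Ratio = 213.9648 ÷ 272.6935 = 0.78463.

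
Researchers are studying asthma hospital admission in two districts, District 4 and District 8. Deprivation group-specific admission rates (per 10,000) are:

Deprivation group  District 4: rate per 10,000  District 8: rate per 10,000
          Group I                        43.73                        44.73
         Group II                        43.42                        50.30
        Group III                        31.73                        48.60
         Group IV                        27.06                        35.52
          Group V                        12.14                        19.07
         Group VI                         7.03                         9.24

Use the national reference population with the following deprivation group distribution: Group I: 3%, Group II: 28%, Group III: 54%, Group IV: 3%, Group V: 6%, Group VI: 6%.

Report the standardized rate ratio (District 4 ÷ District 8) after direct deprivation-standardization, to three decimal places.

Standard weights: 0.03, 0.28, 0.54, 0.03, 0.06, 0.06.
District 4: 0.0300×43.73 + 0.2800×43.42 + 0.5400×31.73 + 0.0300×27.06 + 0.0600×12.14 + 0.0600×7.03 = 32.5657 per 10,000.
District 8: 0.0300×44.73 + 0.2800×50.30 + 0.5400×48.60 + 0.0300×35.52 + 0.0600×19.07 + 0.0600×9.24 = 44.4341 per 10,000.
Ratio = 32.5657 ÷ 44.4341 = 0.73290.

0.733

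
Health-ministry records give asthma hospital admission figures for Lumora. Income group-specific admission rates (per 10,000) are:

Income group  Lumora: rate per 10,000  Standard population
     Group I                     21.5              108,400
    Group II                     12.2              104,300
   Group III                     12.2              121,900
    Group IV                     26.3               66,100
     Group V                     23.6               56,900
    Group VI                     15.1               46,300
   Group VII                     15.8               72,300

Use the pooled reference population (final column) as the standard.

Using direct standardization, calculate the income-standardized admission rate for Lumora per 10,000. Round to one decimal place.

Standard total = 576,200; weights = 0.1881, 0.1810, 0.2116, 0.1147, 0.0988, 0.0804, 0.1255.
Standardized rate: 0.1881×21.5 + 0.1810×12.2 + 0.2116×12.2 + 0.1147×26.3 + 0.0988×23.6 + 0.0804×15.1 + 0.1255×15.8 = 17.3776 per 10,000.

17.4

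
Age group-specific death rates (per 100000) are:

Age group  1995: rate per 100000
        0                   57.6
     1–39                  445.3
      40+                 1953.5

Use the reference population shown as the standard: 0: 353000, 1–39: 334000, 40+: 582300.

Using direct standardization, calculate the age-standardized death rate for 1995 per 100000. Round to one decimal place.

1029.4

Standard total = 1269300; weights = 0.2781, 0.2631, 0.4588.
Standardized rate: 0.2781×57.6 + 0.2631×445.3 + 0.4588×1953.5 = 1029.3753 per 100000.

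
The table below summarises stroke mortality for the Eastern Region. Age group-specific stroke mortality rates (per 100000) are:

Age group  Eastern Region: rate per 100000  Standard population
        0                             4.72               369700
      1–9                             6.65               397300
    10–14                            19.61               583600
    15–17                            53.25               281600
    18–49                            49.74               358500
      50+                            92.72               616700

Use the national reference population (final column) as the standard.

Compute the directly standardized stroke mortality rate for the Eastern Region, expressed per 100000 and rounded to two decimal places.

Standard total = 2607400; weights = 0.1418, 0.1524, 0.2238, 0.1080, 0.1375, 0.2365.
Standardized rate: 0.1418×4.72 + 0.1524×6.65 + 0.2238×19.61 + 0.1080×53.25 + 0.1375×49.74 + 0.2365×92.72 = 40.5917 per 100000.

40.59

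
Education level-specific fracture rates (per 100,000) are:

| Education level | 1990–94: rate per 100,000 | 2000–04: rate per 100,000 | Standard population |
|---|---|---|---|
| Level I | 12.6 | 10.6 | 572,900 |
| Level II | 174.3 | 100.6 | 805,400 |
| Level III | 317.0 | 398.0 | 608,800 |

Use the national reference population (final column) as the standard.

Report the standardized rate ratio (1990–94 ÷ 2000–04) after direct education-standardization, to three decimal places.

1.034

Standard total = 1,987,100; weights = 0.2883, 0.4053, 0.3064.
1990–94: 0.2883×12.6 + 0.4053×174.3 + 0.3064×317.0 = 171.4002 per 100,000.
2000–04: 0.2883×10.6 + 0.4053×100.6 + 0.3064×398.0 = 165.7684 per 100,000.
Ratio = 171.4002 ÷ 165.7684 = 1.03397.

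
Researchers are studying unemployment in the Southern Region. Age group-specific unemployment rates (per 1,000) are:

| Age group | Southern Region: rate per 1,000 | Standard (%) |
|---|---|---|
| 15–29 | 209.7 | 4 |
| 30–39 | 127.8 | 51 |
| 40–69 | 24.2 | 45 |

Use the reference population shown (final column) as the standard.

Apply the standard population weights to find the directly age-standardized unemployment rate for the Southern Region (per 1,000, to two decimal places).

Standard weights: 0.04, 0.51, 0.45.
Standardized rate: 0.0400×209.7 + 0.5100×127.8 + 0.4500×24.2 = 84.4560 per 1,000.

84.46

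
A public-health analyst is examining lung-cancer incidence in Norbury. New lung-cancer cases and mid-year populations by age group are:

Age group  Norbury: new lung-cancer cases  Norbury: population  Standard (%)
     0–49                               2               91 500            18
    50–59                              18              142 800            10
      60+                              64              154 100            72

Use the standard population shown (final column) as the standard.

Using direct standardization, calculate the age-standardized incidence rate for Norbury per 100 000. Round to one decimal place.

Age-specific rates per 100 000 for Norbury: 2.19, 12.61, 41.53.
Standard weights: 0.18, 0.10, 0.72.
Standardized rate: 0.1800×2.19 + 0.1000×12.61 + 0.7200×41.53 = 31.5566 per 100 000.

31.6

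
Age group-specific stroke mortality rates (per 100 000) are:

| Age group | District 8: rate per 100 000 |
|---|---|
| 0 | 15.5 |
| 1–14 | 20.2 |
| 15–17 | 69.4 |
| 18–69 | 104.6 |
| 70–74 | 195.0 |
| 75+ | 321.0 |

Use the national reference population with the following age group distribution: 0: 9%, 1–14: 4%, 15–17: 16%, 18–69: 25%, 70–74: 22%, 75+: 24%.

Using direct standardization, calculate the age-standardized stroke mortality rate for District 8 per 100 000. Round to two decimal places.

159.40

Standard weights: 0.09, 0.04, 0.16, 0.25, 0.22, 0.24.
Standardized rate: 0.0900×15.5 + 0.0400×20.2 + 0.1600×69.4 + 0.2500×104.6 + 0.2200×195.0 + 0.2400×321.0 = 159.3970 per 100 000.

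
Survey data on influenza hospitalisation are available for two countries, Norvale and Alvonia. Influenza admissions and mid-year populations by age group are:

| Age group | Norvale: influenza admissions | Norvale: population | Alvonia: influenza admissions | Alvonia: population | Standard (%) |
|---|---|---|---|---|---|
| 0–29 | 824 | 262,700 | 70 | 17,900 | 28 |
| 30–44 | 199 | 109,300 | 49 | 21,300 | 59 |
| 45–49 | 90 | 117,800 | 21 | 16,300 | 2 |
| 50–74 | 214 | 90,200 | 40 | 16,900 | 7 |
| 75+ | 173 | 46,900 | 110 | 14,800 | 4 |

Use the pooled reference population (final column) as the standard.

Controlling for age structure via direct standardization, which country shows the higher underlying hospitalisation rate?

Alvonia

Age-specific rates per 100,000 for Norvale: 313.67, 182.07, 76.40, 237.25, 368.87.
For Alvonia: 391.06, 230.05, 128.83, 236.69, 743.24.
Standard weights: 0.28, 0.59, 0.02, 0.07, 0.04.
Norvale: 0.2800×313.67 + 0.5900×182.07 + 0.0200×76.40 + 0.0700×237.25 + 0.0400×368.87 = 228.1367 per 100,000.
Alvonia: 0.2800×391.06 + 0.5900×230.05 + 0.0200×128.83 + 0.0700×236.69 + 0.0400×743.24 = 294.0994 per 100,000.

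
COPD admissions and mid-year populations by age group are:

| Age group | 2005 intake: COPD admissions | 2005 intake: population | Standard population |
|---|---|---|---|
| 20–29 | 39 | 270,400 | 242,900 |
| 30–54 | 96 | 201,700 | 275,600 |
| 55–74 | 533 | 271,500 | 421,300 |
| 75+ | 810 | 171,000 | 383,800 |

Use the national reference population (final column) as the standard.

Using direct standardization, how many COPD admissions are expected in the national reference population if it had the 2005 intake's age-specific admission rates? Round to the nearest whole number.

2811

Age-specific rates per 10,000 for the 2005 intake: 1.44, 4.76, 19.63, 47.37.
Expected COPD admissions = Σ (standard pop × age-specific rate ÷ 10,000)
= 242,900×1.44/10,000 + 275,600×4.76/10,000 + 421,300×19.63/10,000 + 383,800×47.37/10,000
= 35.03 + 131.17 + 827.08 + 1818.00 = 2811.29.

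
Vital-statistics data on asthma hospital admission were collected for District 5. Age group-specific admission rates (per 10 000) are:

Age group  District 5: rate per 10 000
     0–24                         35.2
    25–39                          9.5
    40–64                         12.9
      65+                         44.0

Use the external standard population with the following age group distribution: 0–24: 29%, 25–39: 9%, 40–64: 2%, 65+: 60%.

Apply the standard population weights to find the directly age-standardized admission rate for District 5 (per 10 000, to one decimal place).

37.7

Standard weights: 0.29, 0.09, 0.02, 0.60.
Standardized rate: 0.2900×35.2 + 0.0900×9.5 + 0.0200×12.9 + 0.6000×44.0 = 37.7210 per 10 000.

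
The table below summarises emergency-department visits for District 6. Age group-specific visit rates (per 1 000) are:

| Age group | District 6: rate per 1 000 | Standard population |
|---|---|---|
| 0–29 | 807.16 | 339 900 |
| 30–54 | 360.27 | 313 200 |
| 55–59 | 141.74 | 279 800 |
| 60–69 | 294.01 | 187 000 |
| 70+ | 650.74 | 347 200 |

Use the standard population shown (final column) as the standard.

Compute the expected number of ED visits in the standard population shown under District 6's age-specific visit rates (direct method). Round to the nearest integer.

Expected ED visits = Σ (standard pop × age-specific rate ÷ 1 000)
= 339 900×807.16/1 000 + 313 200×360.27/1 000 + 279 800×141.74/1 000 + 187 000×294.01/1 000 + 347 200×650.74/1 000
= 274353.68 + 112836.56 + 39658.85 + 54979.87 + 225936.93 = 707765.90.

707766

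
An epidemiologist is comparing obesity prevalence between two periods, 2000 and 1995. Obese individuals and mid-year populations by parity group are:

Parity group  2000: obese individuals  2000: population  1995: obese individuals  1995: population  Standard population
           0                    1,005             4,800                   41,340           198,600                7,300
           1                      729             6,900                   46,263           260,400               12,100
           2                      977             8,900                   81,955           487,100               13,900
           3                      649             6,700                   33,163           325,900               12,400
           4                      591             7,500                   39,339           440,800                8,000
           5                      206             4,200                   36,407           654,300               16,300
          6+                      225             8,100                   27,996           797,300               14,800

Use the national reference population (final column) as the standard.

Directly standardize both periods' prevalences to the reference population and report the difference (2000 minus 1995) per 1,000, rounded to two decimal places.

-24.00

Parity-specific rates per 1,000 for 2000: 209.375, 105.652, 109.775, 96.866, 78.800, 49.048, 27.778.
For 1995: 208.157, 177.661, 168.251, 101.758, 89.245, 55.643, 35.114.
Standard total = 84,800; weights = 0.0861, 0.1427, 0.1639, 0.1462, 0.0943, 0.1922, 0.1745.
2000: 0.0861×209.375 + 0.1427×105.652 + 0.1639×109.775 + 0.1462×96.866 + 0.0943×78.800 + 0.1922×49.048 + 0.1745×27.778 = 86.9673 per 1,000.
1995: 0.0861×208.157 + 0.1427×177.661 + 0.1639×168.251 + 0.1462×101.758 + 0.0943×89.245 + 0.1922×55.643 + 0.1745×35.114 = 110.9711 per 1,000.
Difference = 86.9673 − 110.9711 = -24.0038.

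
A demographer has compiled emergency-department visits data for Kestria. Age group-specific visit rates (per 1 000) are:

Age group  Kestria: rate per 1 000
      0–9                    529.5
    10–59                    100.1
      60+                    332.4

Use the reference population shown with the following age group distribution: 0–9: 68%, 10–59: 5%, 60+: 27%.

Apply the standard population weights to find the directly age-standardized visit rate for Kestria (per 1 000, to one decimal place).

454.8

Standard weights: 0.68, 0.05, 0.27.
Standardized rate: 0.6800×529.5 + 0.0500×100.1 + 0.2700×332.4 = 454.8130 per 1 000.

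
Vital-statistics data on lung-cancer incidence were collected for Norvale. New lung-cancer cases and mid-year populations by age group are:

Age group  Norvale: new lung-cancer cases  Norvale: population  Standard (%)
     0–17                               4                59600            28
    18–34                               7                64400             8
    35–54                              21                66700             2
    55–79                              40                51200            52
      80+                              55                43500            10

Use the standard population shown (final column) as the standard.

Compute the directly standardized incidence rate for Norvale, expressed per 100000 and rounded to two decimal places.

56.65

Age-specific rates per 100000 for Norvale: 6.71, 10.87, 31.48, 78.12, 126.44.
Standard weights: 0.28, 0.08, 0.02, 0.52, 0.10.
Standardized rate: 0.2800×6.71 + 0.0800×10.87 + 0.0200×31.48 + 0.5200×78.12 + 0.1000×126.44 = 56.6471 per 100000.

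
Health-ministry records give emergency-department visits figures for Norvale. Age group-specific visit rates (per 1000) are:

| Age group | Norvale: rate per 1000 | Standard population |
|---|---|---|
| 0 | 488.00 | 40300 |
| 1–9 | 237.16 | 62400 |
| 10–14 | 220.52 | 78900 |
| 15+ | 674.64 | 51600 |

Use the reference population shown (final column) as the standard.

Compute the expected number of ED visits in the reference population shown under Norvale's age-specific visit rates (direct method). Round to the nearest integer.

86676

Expected ED visits = Σ (standard pop × age-specific rate ÷ 1000)
= 40300×488.00/1000 + 62400×237.16/1000 + 78900×220.52/1000 + 51600×674.64/1000
= 19666.40 + 14798.78 + 17399.03 + 34811.42 = 86675.64.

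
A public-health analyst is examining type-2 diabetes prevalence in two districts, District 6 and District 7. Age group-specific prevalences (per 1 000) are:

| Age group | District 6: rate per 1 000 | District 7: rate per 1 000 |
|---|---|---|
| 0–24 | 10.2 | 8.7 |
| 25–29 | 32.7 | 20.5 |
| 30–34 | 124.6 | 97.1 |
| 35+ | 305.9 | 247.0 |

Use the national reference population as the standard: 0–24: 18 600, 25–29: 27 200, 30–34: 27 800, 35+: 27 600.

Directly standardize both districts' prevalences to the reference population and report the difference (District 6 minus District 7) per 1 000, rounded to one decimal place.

27.2

Standard total = 101 200; weights = 0.1838, 0.2688, 0.2747, 0.2727.
District 6: 0.1838×10.2 + 0.2688×32.7 + 0.2747×124.6 + 0.2727×305.9 = 128.3190 per 1 000.
District 7: 0.1838×8.7 + 0.2688×20.5 + 0.2747×97.1 + 0.2727×247.0 = 101.1462 per 1 000.
Difference = 128.3190 − 101.1462 = 27.1727.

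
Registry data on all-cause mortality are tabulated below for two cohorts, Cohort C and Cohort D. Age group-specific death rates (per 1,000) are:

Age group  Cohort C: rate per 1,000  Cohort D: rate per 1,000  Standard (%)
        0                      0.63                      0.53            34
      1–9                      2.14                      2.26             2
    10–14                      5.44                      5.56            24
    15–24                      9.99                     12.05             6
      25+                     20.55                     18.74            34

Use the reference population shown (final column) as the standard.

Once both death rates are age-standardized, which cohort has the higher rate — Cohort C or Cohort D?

Standard weights: 0.34, 0.02, 0.24, 0.06, 0.34.
Cohort C: 0.3400×0.63 + 0.0200×2.14 + 0.2400×5.44 + 0.0600×9.99 + 0.3400×20.55 = 9.1490 per 1,000.
Cohort D: 0.3400×0.53 + 0.0200×2.26 + 0.2400×5.56 + 0.0600×12.05 + 0.3400×18.74 = 8.6544 per 1,000.

Cohort C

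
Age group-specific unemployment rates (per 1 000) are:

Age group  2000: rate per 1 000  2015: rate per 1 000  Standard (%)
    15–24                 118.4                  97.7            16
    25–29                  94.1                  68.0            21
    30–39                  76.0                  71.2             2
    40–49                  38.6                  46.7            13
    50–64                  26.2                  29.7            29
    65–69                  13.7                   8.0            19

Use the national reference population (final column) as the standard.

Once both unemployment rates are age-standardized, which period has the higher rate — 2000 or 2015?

2000

Standard weights: 0.16, 0.21, 0.02, 0.13, 0.29, 0.19.
2000: 0.1600×118.4 + 0.2100×94.1 + 0.0200×76.0 + 0.1300×38.6 + 0.2900×26.2 + 0.1900×13.7 = 55.4440 per 1 000.
2015: 0.1600×97.7 + 0.2100×68.0 + 0.0200×71.2 + 0.1300×46.7 + 0.2900×29.7 + 0.1900×8.0 = 47.5400 per 1 000.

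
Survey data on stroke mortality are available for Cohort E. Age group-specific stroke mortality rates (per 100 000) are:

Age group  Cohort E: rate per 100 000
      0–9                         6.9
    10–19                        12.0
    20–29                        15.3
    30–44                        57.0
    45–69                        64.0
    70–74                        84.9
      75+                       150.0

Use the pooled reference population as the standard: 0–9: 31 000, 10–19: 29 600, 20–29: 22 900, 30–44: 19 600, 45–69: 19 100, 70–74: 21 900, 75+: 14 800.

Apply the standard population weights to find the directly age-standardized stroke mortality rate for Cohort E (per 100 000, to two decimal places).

46.18

Standard total = 158 900; weights = 0.1951, 0.1863, 0.1441, 0.1233, 0.1202, 0.1378, 0.0931.
Standardized rate: 0.1951×6.9 + 0.1863×12.0 + 0.1441×15.3 + 0.1233×57.0 + 0.1202×64.0 + 0.1378×84.9 + 0.0931×150.0 = 46.1824 per 100 000.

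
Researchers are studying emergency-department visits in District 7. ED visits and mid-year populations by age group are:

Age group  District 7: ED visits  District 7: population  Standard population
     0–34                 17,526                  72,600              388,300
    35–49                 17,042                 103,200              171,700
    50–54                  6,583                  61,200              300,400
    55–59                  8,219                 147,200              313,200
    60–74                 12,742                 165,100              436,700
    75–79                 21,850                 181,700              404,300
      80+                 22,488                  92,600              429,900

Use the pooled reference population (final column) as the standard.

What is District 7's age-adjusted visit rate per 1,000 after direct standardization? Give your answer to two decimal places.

Age-specific rates per 1,000 for District 7: 241.405, 165.136, 107.565, 55.836, 77.177, 120.253, 242.851.
Standard total = 2,444,500; weights = 0.1588, 0.0702, 0.1229, 0.1281, 0.1786, 0.1654, 0.1759.
Standardized rate: 0.1588×241.405 + 0.0702×165.136 + 0.1229×107.565 + 0.1281×55.836 + 0.1786×77.177 + 0.1654×120.253 + 0.1759×242.851 = 146.7028 per 1,000.

146.70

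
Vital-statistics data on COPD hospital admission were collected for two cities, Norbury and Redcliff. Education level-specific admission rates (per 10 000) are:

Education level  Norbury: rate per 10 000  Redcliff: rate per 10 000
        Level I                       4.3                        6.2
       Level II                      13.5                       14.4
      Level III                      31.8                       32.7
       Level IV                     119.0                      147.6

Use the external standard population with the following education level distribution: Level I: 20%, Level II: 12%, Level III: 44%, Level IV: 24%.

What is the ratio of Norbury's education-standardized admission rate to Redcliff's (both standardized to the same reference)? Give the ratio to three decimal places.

Standard weights: 0.20, 0.12, 0.44, 0.24.
Norbury: 0.2000×4.3 + 0.1200×13.5 + 0.4400×31.8 + 0.2400×119.0 = 45.0320 per 10 000.
Redcliff: 0.2000×6.2 + 0.1200×14.4 + 0.4400×32.7 + 0.2400×147.6 = 52.7800 per 10 000.
Ratio = 45.0320 ÷ 52.7800 = 0.85320.

0.853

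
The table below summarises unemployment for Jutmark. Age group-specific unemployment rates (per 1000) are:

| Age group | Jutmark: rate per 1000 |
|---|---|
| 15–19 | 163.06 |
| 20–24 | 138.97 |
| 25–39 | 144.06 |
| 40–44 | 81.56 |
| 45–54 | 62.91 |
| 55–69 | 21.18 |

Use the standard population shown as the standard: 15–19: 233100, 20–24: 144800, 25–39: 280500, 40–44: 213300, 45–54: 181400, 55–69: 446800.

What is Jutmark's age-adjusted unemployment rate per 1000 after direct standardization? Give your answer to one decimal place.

91.2

Standard total = 1499900; weights = 0.1554, 0.0965, 0.1870, 0.1422, 0.1209, 0.2979.
Standardized rate: 0.1554×163.06 + 0.0965×138.97 + 0.1870×144.06 + 0.1422×81.56 + 0.1209×62.91 + 0.2979×21.18 = 91.2146 per 1000.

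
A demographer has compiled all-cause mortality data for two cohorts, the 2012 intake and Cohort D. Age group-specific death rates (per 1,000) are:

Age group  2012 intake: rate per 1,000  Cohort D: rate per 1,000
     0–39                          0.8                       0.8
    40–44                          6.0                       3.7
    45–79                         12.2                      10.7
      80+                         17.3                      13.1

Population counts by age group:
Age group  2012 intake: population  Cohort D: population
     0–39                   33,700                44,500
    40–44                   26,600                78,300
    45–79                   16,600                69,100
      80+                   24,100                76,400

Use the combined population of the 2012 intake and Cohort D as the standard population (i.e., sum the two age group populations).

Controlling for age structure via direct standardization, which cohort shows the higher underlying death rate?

Combined standard total = 369,300; weights = 0.2118, 0.2841, 0.2321, 0.2721.
The 2012 intake: 0.2118×0.8 + 0.2841×6.0 + 0.2321×12.2 + 0.2721×17.3 = 9.4128 per 1,000.
Cohort D: 0.2118×0.8 + 0.2841×3.7 + 0.2321×10.7 + 0.2721×13.1 = 7.2684 per 1,000.

2012 intake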